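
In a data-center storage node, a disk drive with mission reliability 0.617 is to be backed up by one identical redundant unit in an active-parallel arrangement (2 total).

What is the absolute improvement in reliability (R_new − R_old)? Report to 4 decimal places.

R_before = 0.617
R_after = 1 − (1 − 0.617)^2 = 0.8533
ΔR = 0.8533 − 0.617 = 0.2363

0.2363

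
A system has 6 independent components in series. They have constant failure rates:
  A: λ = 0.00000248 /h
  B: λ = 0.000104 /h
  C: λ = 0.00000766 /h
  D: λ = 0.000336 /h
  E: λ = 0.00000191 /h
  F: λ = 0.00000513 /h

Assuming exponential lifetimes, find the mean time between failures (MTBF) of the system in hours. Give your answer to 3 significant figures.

2190

Series of exponential components: λ_sys = Σ λ_i
λ_sys = 0.00000248 + 0.000104 + 0.00000766 + 0.000336 + 0.00000191 + 0.00000513 = 4.5718e-04 /h
MTBF = 1 / λ_sys = 2190 h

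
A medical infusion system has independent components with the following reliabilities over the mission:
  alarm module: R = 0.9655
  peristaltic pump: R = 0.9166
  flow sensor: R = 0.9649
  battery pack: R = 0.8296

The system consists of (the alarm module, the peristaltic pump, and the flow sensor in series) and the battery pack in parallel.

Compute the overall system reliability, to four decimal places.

Series (alarm module, peristaltic pump, and flow sensor): 0.965500 × 0.916600 × 0.964900 = 0.853915
Parallel ([0.853915] and battery pack): 1 − (1 − 0.853915)(1 − 0.829600) = 0.9751

0.9751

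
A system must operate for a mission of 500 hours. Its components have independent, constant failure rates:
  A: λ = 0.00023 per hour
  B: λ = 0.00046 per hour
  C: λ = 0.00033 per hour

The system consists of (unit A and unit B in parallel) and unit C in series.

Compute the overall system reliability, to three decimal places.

0.829

R(A) = exp(−0.00023 × 500) = 0.89137
R(B) = exp(−0.00046 × 500) = 0.79453
R(C) = exp(−0.00033 × 500) = 0.84789
Parallel (A and B): 1 − (1 − 0.89137)(1 − 0.79453) = 0.97768
Series ([0.97768] and C): 0.97768 × 0.84789 = 0.829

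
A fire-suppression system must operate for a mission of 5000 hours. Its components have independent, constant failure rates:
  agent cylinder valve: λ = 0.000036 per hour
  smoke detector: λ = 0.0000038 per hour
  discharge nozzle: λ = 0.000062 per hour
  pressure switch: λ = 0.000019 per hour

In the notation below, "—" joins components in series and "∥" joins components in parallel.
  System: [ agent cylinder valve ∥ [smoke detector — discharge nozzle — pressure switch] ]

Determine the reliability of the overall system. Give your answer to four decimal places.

R(agent cylinder valve) = exp(−0.000036 × 5000) = 0.835270
R(smoke detector) = exp(−0.0000038 × 5000) = 0.981179
R(discharge nozzle) = exp(−0.000062 × 5000) = 0.733447
R(pressure switch) = exp(−0.000019 × 5000) = 0.909373
Series (smoke detector, discharge nozzle, and pressure switch): 0.981179 × 0.733447 × 0.909373 = 0.654424
Parallel (agent cylinder valve and [0.654424]): 1 − (1 − 0.835270)(1 − 0.654424) = 0.9431

0.9431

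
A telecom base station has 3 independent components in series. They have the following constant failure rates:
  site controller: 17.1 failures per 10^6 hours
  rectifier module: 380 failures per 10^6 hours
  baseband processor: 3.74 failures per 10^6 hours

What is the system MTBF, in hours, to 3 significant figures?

Series of exponential components: λ_sys = Σ λ_i
λ_sys = 0.0000171 + 0.000380 + 0.00000374 = 4.0084e-04 /h
MTBF = 1 / λ_sys = 2490 h

2490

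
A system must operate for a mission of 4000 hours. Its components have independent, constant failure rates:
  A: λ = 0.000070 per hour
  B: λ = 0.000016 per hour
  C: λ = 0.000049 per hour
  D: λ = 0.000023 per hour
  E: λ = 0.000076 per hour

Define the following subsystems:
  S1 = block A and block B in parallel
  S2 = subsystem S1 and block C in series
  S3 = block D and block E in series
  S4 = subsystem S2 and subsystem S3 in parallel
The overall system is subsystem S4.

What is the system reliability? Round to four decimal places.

R(A) = exp(−0.000070 × 4000) = 0.755784
R(B) = exp(−0.000016 × 4000) = 0.938005
R(C) = exp(−0.000049 × 4000) = 0.822012
R(D) = exp(−0.000023 × 4000) = 0.912105
R(E) = exp(−0.000076 × 4000) = 0.737861
Parallel (A and B): 1 − (1 − 0.755784)(1 − 0.938005) = 0.984860
Series ([0.984860] and C): 0.984860 × 0.822012 = 0.809567
Series (D and E): 0.912105 × 0.737861 = 0.673007
Parallel ([0.809567] and [0.673007]): 1 − (1 − 0.809567)(1 − 0.673007) = 0.9377

0.9377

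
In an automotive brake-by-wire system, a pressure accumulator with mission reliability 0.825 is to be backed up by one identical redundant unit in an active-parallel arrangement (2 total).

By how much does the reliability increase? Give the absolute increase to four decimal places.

R_before = 0.825
R_after = 1 − (1 − 0.825)^2 = 0.9694
ΔR = 0.9694 − 0.825 = 0.1444

0.1444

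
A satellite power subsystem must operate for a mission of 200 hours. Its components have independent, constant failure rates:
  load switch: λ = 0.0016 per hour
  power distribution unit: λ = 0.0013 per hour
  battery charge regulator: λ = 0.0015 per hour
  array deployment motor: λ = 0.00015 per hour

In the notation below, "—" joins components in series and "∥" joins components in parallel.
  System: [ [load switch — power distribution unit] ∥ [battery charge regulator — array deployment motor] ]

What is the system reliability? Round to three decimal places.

0.876

R(load switch) = exp(−0.0016 × 200) = 0.72615
R(power distribution unit) = exp(−0.0013 × 200) = 0.77105
R(battery charge regulator) = exp(−0.0015 × 200) = 0.74082
R(array deployment motor) = exp(−0.00015 × 200) = 0.97045
Series (load switch and power distribution unit): 0.72615 × 0.77105 = 0.55990
Series (battery charge regulator and array deployment motor): 0.74082 × 0.97045 = 0.71893
Parallel ([0.55990] and [0.71893]): 1 − (1 − 0.55990)(1 − 0.71893) = 0.876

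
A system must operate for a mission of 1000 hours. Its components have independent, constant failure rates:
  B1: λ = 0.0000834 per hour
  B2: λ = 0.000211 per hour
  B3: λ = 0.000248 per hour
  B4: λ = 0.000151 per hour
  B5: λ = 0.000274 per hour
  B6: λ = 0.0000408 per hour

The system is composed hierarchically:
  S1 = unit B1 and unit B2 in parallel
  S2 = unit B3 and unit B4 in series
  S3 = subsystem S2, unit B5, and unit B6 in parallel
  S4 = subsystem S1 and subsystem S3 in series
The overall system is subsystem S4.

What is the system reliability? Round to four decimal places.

0.9817

R(B1) = exp(−0.0000834 × 1000) = 0.919983
R(B2) = exp(−0.000211 × 1000) = 0.809774
R(B3) = exp(−0.000248 × 1000) = 0.780360
R(B4) = exp(−0.000151 × 1000) = 0.859848
R(B5) = exp(−0.000274 × 1000) = 0.760332
R(B6) = exp(−0.0000408 × 1000) = 0.960021
Parallel (B1 and B2): 1 − (1 − 0.919983)(1 − 0.809774) = 0.984779
Series (B3 and B4): 0.780360 × 0.859848 = 0.670991
Parallel ([0.670991], B5, and B6): 1 − (1 − 0.670991)(1 − 0.760332)(1 − 0.960021) = 0.996848
Series ([0.984779] and [0.996848]): 0.984779 × 0.996848 = 0.9817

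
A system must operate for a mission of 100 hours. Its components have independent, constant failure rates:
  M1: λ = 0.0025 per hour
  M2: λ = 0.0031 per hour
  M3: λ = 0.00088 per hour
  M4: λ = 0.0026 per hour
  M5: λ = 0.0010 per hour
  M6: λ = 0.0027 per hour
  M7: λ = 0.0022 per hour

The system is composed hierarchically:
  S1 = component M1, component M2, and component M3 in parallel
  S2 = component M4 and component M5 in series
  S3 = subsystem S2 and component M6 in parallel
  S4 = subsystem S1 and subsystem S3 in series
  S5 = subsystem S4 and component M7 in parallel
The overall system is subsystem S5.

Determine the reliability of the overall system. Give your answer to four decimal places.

0.9850

R(M1) = exp(−0.0025 × 100) = 0.778801
R(M2) = exp(−0.0031 × 100) = 0.733447
R(M3) = exp(−0.00088 × 100) = 0.915761
R(M4) = exp(−0.0026 × 100) = 0.771052
R(M5) = exp(−0.0010 × 100) = 0.904837
R(M6) = exp(−0.0027 × 100) = 0.763379
R(M7) = exp(−0.0022 × 100) = 0.802519
Parallel (M1, M2, and M3): 1 − (1 − 0.778801)(1 − 0.733447)(1 − 0.915761) = 0.995033
Series (M4 and M5): 0.771052 × 0.904837 = 0.697676
Parallel ([0.697676] and M6): 1 − (1 − 0.697676)(1 − 0.763379) = 0.928464
Series ([0.995033] and [0.928464]): 0.995033 × 0.928464 = 0.923852
Parallel ([0.923852] and M7): 1 − (1 − 0.923852)(1 − 0.802519) = 0.9850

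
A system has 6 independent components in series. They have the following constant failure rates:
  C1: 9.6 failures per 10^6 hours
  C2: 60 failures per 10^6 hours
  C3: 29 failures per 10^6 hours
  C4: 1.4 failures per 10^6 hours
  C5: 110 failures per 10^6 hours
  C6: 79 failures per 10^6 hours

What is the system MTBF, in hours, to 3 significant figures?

Series of exponential components: λ_sys = Σ λ_i
λ_sys = 0.0000096 + 0.000060 + 0.000029 + 0.0000014 + 0.00011 + 0.000079 = 2.8900e-04 /h
MTBF = 1 / λ_sys = 3460 h

3460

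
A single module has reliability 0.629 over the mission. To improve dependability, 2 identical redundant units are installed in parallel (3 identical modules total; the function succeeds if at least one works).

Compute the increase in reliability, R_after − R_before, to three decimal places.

0.320

R_before = 0.629
R_after = 1 − (1 − 0.629)^3 = 0.949
ΔR = 0.949 − 0.629 = 0.320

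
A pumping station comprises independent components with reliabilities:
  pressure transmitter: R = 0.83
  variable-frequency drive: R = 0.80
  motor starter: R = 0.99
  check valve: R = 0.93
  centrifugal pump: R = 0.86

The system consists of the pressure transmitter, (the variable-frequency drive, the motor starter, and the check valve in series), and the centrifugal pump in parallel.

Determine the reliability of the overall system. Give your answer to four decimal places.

0.9937

Series (variable-frequency drive, motor starter, and check valve): 0.800000 × 0.990000 × 0.930000 = 0.736560
Parallel (pressure transmitter, [0.736560], and centrifugal pump): 1 − (1 − 0.830000)(1 − 0.736560)(1 − 0.860000) = 0.9937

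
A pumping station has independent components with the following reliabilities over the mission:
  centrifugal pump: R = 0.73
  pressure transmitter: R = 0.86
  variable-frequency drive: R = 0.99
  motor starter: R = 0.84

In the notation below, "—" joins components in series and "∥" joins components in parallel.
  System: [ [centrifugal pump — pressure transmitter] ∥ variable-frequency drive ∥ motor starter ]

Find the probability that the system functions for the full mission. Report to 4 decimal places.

Series (centrifugal pump and pressure transmitter): 0.730000 × 0.860000 = 0.627800
Parallel ([0.627800], variable-frequency drive, and motor starter): 1 − (1 − 0.627800)(1 − 0.990000)(1 − 0.840000) = 0.9994

0.9994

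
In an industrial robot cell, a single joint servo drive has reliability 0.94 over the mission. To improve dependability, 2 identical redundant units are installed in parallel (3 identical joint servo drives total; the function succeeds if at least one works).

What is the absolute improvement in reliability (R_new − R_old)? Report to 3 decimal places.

R_before = 0.94
R_after = 1 − (1 − 0.94)^3 = 1.000
ΔR = 1.000 − 0.94 = 0.060

0.060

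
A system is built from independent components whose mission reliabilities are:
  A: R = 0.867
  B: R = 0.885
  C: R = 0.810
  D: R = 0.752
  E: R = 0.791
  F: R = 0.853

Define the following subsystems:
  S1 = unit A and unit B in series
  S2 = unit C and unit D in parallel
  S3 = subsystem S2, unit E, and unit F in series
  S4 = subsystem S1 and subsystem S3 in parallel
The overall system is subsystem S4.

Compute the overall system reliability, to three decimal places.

0.917

Series (A and B): 0.86700 × 0.88500 = 0.76730
Parallel (C and D): 1 − (1 − 0.81000)(1 − 0.75200) = 0.95288
Series ([0.95288], E, and F): 0.95288 × 0.79100 × 0.85300 = 0.64293
Parallel ([0.76730] and [0.64293]): 1 − (1 − 0.76730)(1 − 0.64293) = 0.917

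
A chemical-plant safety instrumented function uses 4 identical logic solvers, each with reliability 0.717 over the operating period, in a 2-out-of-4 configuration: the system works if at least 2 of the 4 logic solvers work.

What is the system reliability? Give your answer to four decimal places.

0.9286

R = Σ_{i=2}^{4} C(4,i) p^i (1−p)^{4−i} with p = 0.717
C(4,2)·0.717^2·0.283^2 = 0.247037
C(4,3)·0.717^3·0.283^1 = 0.417257
C(4,4)·0.717^4·0.283^0 = 0.264287
Sum = 0.9286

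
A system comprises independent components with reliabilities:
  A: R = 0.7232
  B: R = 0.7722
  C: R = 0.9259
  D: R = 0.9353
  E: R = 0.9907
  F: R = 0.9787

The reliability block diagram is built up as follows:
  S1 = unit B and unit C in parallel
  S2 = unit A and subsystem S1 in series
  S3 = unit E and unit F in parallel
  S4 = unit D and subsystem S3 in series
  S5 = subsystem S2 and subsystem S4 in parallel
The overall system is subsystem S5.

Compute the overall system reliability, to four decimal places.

0.9812

Parallel (B and C): 1 − (1 − 0.772200)(1 − 0.925900) = 0.983120
Series (A and [0.983120]): 0.723200 × 0.983120 = 0.710992
Parallel (E and F): 1 − (1 − 0.990700)(1 − 0.978700) = 0.999802
Series (D and [0.999802]): 0.935300 × 0.999802 = 0.935115
Parallel ([0.710992] and [0.935115]): 1 − (1 − 0.710992)(1 − 0.935115) = 0.9812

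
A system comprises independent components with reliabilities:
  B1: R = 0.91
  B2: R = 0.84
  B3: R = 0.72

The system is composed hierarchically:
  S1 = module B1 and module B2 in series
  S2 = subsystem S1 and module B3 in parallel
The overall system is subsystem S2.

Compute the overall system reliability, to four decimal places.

Series (B1 and B2): 0.910000 × 0.840000 = 0.764400
Parallel ([0.764400] and B3): 1 − (1 − 0.764400)(1 − 0.720000) = 0.9340

0.9340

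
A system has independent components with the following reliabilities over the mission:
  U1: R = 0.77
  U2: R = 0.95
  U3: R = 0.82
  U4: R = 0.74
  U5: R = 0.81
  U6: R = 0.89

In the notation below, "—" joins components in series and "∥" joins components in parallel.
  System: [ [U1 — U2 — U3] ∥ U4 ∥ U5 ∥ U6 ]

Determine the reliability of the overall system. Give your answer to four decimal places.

Series (U1, U2, and U3): 0.770000 × 0.950000 × 0.820000 = 0.599830
Parallel ([0.599830], U4, U5, and U6): 1 − (1 − 0.599830)(1 − 0.740000)(1 − 0.810000)(1 − 0.890000) = 0.9978

0.9978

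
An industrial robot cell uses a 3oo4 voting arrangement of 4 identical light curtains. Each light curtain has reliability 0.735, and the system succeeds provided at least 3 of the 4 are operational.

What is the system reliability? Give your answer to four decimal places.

0.7127

R = Σ_{i=3}^{4} C(4,i) p^i (1−p)^{4−i} with p = 0.735
C(4,3)·0.735^3·0.265^1 = 0.420889
C(4,4)·0.735^4·0.265^0 = 0.291843
Sum = 0.7127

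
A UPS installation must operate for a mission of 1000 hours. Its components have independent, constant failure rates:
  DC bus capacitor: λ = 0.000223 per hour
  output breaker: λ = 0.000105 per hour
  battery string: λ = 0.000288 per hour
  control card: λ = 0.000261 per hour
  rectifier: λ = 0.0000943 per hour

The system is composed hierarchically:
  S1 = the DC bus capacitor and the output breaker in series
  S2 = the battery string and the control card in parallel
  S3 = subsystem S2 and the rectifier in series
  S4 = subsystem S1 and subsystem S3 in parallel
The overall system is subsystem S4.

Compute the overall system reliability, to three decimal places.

0.960

R(DC bus capacitor) = exp(−0.000223 × 1000) = 0.80011
R(output breaker) = exp(−0.000105 × 1000) = 0.90032
R(battery string) = exp(−0.000288 × 1000) = 0.74976
R(control card) = exp(−0.000261 × 1000) = 0.77028
R(rectifier) = exp(−0.0000943 × 1000) = 0.91001
Series (DC bus capacitor and output breaker): 0.80011 × 0.90032 = 0.72036
Parallel (battery string and control card): 1 − (1 − 0.74976)(1 − 0.77028) = 0.94251
Series ([0.94251] and rectifier): 0.94251 × 0.91001 = 0.85769
Parallel ([0.72036] and [0.85769]): 1 − (1 − 0.72036)(1 − 0.85769) = 0.960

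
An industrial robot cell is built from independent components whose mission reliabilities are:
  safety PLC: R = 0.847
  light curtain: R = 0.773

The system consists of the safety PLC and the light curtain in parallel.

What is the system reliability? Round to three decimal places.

Parallel (safety PLC and light curtain): 1 − (1 − 0.84700)(1 − 0.77300) = 0.965

0.965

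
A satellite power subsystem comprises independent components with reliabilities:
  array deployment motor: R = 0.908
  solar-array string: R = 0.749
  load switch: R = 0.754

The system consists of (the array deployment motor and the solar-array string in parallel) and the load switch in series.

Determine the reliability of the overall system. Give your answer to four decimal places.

Parallel (array deployment motor and solar-array string): 1 − (1 − 0.908000)(1 − 0.749000) = 0.976908
Series ([0.976908] and load switch): 0.976908 × 0.754000 = 0.7366

0.7366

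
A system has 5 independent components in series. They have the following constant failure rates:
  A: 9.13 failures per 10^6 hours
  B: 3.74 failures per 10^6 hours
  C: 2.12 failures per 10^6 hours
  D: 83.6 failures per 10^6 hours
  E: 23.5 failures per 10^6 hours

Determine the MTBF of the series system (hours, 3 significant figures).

Series of exponential components: λ_sys = Σ λ_i
λ_sys = 0.00000913 + 0.00000374 + 0.00000212 + 0.0000836 + 0.0000235 = 1.2209e-04 /h
MTBF = 1 / λ_sys = 8190 h

8190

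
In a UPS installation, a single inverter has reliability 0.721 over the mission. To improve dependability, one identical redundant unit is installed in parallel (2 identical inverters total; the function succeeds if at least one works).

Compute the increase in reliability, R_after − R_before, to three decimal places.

R_before = 0.721
R_after = 1 − (1 − 0.721)^2 = 0.922
ΔR = 0.922 − 0.721 = 0.201

0.201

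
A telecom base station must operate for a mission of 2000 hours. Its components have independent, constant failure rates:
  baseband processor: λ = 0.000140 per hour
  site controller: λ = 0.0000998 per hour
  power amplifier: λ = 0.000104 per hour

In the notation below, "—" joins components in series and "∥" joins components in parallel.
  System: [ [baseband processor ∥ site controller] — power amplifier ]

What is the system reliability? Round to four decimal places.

0.7763

R(baseband processor) = exp(−0.000140 × 2000) = 0.755784
R(site controller) = exp(−0.0000998 × 2000) = 0.819058
R(power amplifier) = exp(−0.000104 × 2000) = 0.812207
Parallel (baseband processor and site controller): 1 − (1 − 0.755784)(1 − 0.819058) = 0.955811
Series ([0.955811] and power amplifier): 0.955811 × 0.812207 = 0.7763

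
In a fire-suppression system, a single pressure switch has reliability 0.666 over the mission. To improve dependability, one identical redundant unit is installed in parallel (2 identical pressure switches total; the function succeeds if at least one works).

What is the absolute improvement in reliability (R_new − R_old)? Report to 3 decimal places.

R_before = 0.666
R_after = 1 − (1 − 0.666)^2 = 0.888
ΔR = 0.888 − 0.666 = 0.222

0.222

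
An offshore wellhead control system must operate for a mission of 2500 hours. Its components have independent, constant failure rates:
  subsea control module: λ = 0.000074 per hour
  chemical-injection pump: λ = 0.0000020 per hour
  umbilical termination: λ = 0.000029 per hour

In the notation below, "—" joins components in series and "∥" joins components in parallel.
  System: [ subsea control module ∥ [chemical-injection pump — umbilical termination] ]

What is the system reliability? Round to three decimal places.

R(subsea control module) = exp(−0.000074 × 2500) = 0.83110
R(chemical-injection pump) = exp(−0.0000020 × 2500) = 0.99501
R(umbilical termination) = exp(−0.000029 × 2500) = 0.93007
Series (chemical-injection pump and umbilical termination): 0.99501 × 0.93007 = 0.92543
Parallel (subsea control module and [0.92543]): 1 − (1 − 0.83110)(1 − 0.92543) = 0.987

0.987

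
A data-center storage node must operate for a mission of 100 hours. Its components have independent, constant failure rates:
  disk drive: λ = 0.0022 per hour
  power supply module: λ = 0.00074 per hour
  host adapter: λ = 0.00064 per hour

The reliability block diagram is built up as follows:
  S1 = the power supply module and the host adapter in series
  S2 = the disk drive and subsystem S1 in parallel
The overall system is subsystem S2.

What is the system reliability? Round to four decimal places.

R(disk drive) = exp(−0.0022 × 100) = 0.802519
R(power supply module) = exp(−0.00074 × 100) = 0.928672
R(host adapter) = exp(−0.00064 × 100) = 0.938005
Series (power supply module and host adapter): 0.928672 × 0.938005 = 0.871099
Parallel (disk drive and [0.871099]): 1 − (1 − 0.802519)(1 − 0.871099) = 0.9745

0.9745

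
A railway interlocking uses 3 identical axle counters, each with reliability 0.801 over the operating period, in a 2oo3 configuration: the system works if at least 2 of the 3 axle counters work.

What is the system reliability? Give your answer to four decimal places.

0.8970

R = Σ_{i=2}^{3} C(3,i) p^i (1−p)^{3−i} with p = 0.801
C(3,2)·0.801^2·0.199^1 = 0.383036
C(3,3)·0.801^3·0.199^0 = 0.513922
Sum = 0.8970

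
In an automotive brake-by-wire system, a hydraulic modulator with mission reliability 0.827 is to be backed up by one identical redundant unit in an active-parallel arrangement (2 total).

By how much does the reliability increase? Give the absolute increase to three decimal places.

R_before = 0.827
R_after = 1 − (1 − 0.827)^2 = 0.970
ΔR = 0.970 − 0.827 = 0.143

0.143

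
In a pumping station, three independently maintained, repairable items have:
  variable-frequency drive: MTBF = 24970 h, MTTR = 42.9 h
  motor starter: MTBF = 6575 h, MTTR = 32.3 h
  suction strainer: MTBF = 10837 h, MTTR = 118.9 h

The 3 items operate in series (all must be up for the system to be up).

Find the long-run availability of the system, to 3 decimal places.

A(variable-frequency drive) = MTBF/(MTBF+MTTR) = 24970/(24970+42.9) = 0.998285
A(motor starter) = MTBF/(MTBF+MTTR) = 6575/(6575+32.3) = 0.995111
A(suction strainer) = MTBF/(MTBF+MTTR) = 10837/(10837+118.9) = 0.989147
Series availability: 0.998285 × 0.995111 × 0.989147 = 0.983

0.983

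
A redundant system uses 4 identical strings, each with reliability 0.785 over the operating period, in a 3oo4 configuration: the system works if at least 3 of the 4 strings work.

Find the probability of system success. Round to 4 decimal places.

R = Σ_{i=3}^{4} C(4,i) p^i (1−p)^{4−i} with p = 0.785
C(4,3)·0.785^3·0.215^1 = 0.416013
C(4,4)·0.785^4·0.215^0 = 0.379733
Sum = 0.7957

0.7957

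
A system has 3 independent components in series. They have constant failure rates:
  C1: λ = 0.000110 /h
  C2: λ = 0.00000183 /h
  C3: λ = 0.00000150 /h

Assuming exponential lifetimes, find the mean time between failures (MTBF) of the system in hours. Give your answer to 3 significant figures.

8820

Series of exponential components: λ_sys = Σ λ_i
λ_sys = 0.000110 + 0.00000183 + 0.00000150 = 1.1333e-04 /h
MTBF = 1 / λ_sys = 8820 h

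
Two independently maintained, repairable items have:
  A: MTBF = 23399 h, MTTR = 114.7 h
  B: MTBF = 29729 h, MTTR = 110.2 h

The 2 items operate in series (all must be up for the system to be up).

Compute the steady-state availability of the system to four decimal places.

A(A) = MTBF/(MTBF+MTTR) = 23399/(23399+114.7) = 0.995122
A(B) = MTBF/(MTBF+MTTR) = 29729/(29729+110.2) = 0.996307
Series availability: 0.995122 × 0.996307 = 0.9914

0.9914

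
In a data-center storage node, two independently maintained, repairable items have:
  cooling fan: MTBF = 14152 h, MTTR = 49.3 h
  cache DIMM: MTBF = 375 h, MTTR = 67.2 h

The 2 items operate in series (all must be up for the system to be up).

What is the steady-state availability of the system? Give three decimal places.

0.845

A(cooling fan) = MTBF/(MTBF+MTTR) = 14152/(14152+49.3) = 0.996528
A(cache DIMM) = MTBF/(MTBF+MTTR) = 375/(375+67.2) = 0.848033
Series availability: 0.996528 × 0.848033 = 0.845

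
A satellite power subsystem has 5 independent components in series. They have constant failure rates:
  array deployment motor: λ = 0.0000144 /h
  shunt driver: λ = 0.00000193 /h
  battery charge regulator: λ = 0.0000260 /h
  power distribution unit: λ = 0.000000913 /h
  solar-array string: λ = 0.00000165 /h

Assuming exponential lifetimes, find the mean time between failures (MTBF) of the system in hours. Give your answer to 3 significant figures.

Series of exponential components: λ_sys = Σ λ_i
λ_sys = 0.0000144 + 0.00000193 + 0.0000260 + 0.000000913 + 0.00000165 = 4.4893e-05 /h
MTBF = 1 / λ_sys = 22300 h

22300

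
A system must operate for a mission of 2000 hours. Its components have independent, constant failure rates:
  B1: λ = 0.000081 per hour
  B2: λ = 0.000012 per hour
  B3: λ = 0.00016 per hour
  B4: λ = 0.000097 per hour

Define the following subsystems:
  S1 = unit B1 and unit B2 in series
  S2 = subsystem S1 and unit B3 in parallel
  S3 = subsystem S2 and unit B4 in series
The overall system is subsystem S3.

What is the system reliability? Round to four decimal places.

R(B1) = exp(−0.000081 × 2000) = 0.850441
R(B2) = exp(−0.000012 × 2000) = 0.976286
R(B3) = exp(−0.00016 × 2000) = 0.726149
R(B4) = exp(−0.000097 × 2000) = 0.823658
Series (B1 and B2): 0.850441 × 0.976286 = 0.830274
Parallel ([0.830274] and B3): 1 − (1 − 0.830274)(1 − 0.726149) = 0.953520
Series ([0.953520] and B4): 0.953520 × 0.823658 = 0.7854

0.7854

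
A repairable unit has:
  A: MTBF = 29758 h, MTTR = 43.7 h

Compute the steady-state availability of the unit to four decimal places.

A(A) = MTBF/(MTBF+MTTR) = 29758/(29758+43.7) = 0.9985

0.9985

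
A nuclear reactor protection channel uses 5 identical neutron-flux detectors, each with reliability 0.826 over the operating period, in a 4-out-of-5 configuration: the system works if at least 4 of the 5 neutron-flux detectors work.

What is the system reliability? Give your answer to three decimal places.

0.789

R = Σ_{i=4}^{5} C(5,i) p^i (1−p)^{5−i} with p = 0.826
C(5,4)·0.826^4·0.174^1 = 0.40499
C(5,5)·0.826^5·0.174^0 = 0.38450
Sum = 0.789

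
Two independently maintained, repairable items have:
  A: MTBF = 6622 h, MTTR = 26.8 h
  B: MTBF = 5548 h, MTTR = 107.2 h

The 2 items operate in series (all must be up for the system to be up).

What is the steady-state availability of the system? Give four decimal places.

0.9771

A(A) = MTBF/(MTBF+MTTR) = 6622/(6622+26.8) = 0.995969
A(B) = MTBF/(MTBF+MTTR) = 5548/(5548+107.2) = 0.981044
Series availability: 0.995969 × 0.981044 = 0.9771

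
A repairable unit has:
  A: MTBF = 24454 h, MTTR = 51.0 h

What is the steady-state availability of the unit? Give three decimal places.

0.998

A(A) = MTBF/(MTBF+MTTR) = 24454/(24454+51.0) = 0.998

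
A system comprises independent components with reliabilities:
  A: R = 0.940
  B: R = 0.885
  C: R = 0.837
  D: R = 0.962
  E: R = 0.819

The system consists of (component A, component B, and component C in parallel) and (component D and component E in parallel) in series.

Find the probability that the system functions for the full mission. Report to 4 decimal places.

Parallel (A, B, and C): 1 − (1 − 0.940000)(1 − 0.885000)(1 − 0.837000) = 0.998875
Parallel (D and E): 1 − (1 − 0.962000)(1 − 0.819000) = 0.993122
Series ([0.998875] and [0.993122]): 0.998875 × 0.993122 = 0.9920

0.9920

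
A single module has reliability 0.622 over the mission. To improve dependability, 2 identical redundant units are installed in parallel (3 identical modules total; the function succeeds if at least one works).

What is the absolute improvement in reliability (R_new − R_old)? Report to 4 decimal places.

0.3240

R_before = 0.622
R_after = 1 − (1 − 0.622)^3 = 0.9460
ΔR = 0.9460 − 0.622 = 0.3240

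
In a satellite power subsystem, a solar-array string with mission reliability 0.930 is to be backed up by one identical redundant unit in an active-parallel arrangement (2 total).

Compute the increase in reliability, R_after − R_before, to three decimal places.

R_before = 0.930
R_after = 1 − (1 − 0.930)^2 = 0.995
ΔR = 0.995 − 0.930 = 0.065

0.065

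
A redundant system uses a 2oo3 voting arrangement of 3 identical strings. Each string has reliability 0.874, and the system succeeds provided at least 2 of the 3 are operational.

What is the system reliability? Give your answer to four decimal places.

0.9564

R = Σ_{i=2}^{3} C(3,i) p^i (1−p)^{3−i} with p = 0.874
C(3,2)·0.874^2·0.126^1 = 0.288745
C(3,3)·0.874^3·0.126^0 = 0.667628
Sum = 0.9564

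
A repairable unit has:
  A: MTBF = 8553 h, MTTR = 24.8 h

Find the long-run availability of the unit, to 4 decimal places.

A(A) = MTBF/(MTBF+MTTR) = 8553/(8553+24.8) = 0.9971

0.9971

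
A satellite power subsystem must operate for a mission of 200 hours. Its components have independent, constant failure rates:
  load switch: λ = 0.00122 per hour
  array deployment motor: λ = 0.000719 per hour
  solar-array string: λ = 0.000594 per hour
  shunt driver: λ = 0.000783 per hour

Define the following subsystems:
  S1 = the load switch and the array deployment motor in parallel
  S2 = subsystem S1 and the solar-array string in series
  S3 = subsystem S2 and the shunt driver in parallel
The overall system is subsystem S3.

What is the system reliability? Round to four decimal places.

R(load switch) = exp(−0.00122 × 200) = 0.783488
R(array deployment motor) = exp(−0.000719 × 200) = 0.866061
R(solar-array string) = exp(−0.000594 × 200) = 0.887985
R(shunt driver) = exp(−0.000783 × 200) = 0.855046
Parallel (load switch and array deployment motor): 1 − (1 − 0.783488)(1 − 0.866061) = 0.971001
Series ([0.971001] and solar-array string): 0.971001 × 0.887985 = 0.862234
Parallel ([0.862234] and shunt driver): 1 − (1 − 0.862234)(1 − 0.855046) = 0.9800

0.9800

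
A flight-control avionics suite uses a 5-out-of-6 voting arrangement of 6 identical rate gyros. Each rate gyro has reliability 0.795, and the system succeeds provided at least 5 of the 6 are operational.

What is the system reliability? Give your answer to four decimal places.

0.6431

R = Σ_{i=5}^{6} C(6,i) p^i (1−p)^{6−i} with p = 0.795
C(6,5)·0.795^5·0.205^1 = 0.390608
C(6,6)·0.795^6·0.205^0 = 0.252466
Sum = 0.6431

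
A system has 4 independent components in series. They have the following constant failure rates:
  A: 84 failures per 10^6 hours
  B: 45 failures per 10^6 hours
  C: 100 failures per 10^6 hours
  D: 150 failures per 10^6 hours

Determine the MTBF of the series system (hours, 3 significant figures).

2640

Series of exponential components: λ_sys = Σ λ_i
λ_sys = 0.000084 + 0.000045 + 0.00010 + 0.00015 = 3.7900e-04 /h
MTBF = 1 / λ_sys = 2640 h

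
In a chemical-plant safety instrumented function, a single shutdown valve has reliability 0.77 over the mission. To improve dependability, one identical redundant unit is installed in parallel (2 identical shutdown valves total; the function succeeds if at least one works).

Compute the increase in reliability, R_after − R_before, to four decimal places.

R_before = 0.77
R_after = 1 − (1 − 0.77)^2 = 0.9471
ΔR = 0.9471 − 0.77 = 0.1771

0.1771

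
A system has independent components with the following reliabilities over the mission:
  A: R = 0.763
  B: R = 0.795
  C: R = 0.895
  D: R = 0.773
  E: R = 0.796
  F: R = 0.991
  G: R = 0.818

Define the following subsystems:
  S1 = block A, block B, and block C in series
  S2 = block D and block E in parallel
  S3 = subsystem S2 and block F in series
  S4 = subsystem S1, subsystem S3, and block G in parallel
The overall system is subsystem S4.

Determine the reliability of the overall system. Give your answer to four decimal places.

0.9954

Series (A, B, and C): 0.763000 × 0.795000 × 0.895000 = 0.542894
Parallel (D and E): 1 − (1 − 0.773000)(1 − 0.796000) = 0.953692
Series ([0.953692] and F): 0.953692 × 0.991000 = 0.945109
Parallel ([0.542894], [0.945109], and G): 1 − (1 − 0.542894)(1 − 0.945109)(1 − 0.818000) = 0.9954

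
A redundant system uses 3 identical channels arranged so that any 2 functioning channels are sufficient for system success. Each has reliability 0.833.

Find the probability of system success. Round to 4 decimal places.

R = Σ_{i=2}^{3} C(3,i) p^i (1−p)^{3−i} with p = 0.833
C(3,2)·0.833^2·0.167^1 = 0.347638
C(3,3)·0.833^3·0.167^0 = 0.578010
Sum = 0.9256

0.9256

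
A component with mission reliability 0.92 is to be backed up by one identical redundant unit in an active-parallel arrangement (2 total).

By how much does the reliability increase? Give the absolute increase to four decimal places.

0.0736

R_before = 0.92
R_after = 1 − (1 − 0.92)^2 = 0.9936
ΔR = 0.9936 − 0.92 = 0.0736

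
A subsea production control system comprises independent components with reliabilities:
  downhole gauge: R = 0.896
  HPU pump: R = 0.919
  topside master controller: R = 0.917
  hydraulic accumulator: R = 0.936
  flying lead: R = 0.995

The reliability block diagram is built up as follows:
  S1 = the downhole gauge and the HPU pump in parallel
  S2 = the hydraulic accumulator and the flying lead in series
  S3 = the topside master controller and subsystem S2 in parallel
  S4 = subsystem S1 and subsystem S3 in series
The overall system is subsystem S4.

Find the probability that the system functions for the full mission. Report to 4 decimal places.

0.9859

Parallel (downhole gauge and HPU pump): 1 − (1 − 0.896000)(1 − 0.919000) = 0.991576
Series (hydraulic accumulator and flying lead): 0.936000 × 0.995000 = 0.931320
Parallel (topside master controller and [0.931320]): 1 − (1 − 0.917000)(1 − 0.931320) = 0.994300
Series ([0.991576] and [0.994300]): 0.991576 × 0.994300 = 0.9859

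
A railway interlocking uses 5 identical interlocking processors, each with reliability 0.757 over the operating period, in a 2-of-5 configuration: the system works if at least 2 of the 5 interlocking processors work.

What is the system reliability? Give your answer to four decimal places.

0.9860

R = Σ_{i=2}^{5} C(5,i) p^i (1−p)^{5−i} with p = 0.757
C(5,2)·0.757^2·0.243^3 = 0.082226
C(5,3)·0.757^3·0.243^2 = 0.256153
C(5,4)·0.757^4·0.243^1 = 0.398988
C(5,5)·0.757^5·0.243^0 = 0.248588
Sum = 0.9860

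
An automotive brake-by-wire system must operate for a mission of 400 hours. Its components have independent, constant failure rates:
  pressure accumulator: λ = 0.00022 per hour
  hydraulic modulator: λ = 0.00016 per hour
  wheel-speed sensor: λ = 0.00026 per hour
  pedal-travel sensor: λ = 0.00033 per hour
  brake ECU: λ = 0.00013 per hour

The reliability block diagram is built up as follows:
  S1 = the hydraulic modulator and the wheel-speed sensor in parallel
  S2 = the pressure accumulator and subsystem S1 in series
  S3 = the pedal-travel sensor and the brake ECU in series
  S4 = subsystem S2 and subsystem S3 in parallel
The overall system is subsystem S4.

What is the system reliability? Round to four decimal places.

R(pressure accumulator) = exp(−0.00022 × 400) = 0.915761
R(hydraulic modulator) = exp(−0.00016 × 400) = 0.938005
R(wheel-speed sensor) = exp(−0.00026 × 400) = 0.901225
R(pedal-travel sensor) = exp(−0.00033 × 400) = 0.876341
R(brake ECU) = exp(−0.00013 × 400) = 0.949329
Parallel (hydraulic modulator and wheel-speed sensor): 1 − (1 − 0.938005)(1 − 0.901225) = 0.993876
Series (pressure accumulator and [0.993876]): 0.915761 × 0.993876 = 0.910153
Series (pedal-travel sensor and brake ECU): 0.876341 × 0.949329 = 0.831936
Parallel ([0.910153] and [0.831936]): 1 − (1 − 0.910153)(1 − 0.831936) = 0.9849

0.9849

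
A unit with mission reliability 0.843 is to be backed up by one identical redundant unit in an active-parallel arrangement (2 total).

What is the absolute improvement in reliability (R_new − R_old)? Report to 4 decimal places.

0.1324

R_before = 0.843
R_after = 1 − (1 − 0.843)^2 = 0.9754
ΔR = 0.9754 − 0.843 = 0.1324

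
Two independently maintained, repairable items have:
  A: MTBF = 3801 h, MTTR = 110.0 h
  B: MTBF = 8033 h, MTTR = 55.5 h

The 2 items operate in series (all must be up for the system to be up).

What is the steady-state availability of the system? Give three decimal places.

A(A) = MTBF/(MTBF+MTTR) = 3801/(3801+110.0) = 0.971874
A(B) = MTBF/(MTBF+MTTR) = 8033/(8033+55.5) = 0.993138
Series availability: 0.971874 × 0.993138 = 0.965

0.965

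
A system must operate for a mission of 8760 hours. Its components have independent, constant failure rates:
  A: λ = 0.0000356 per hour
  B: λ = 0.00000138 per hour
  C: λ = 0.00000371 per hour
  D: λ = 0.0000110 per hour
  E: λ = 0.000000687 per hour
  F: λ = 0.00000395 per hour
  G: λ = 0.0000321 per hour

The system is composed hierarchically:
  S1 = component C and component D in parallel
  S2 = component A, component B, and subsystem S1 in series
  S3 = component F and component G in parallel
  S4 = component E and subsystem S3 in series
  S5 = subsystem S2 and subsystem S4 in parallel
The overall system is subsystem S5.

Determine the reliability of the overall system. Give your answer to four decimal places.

R(A) = exp(−0.0000356 × 8760) = 0.732087
R(B) = exp(−0.00000138 × 8760) = 0.987984
R(C) = exp(−0.00000371 × 8760) = 0.968023
R(D) = exp(−0.0000110 × 8760) = 0.908137
R(E) = exp(−0.000000687 × 8760) = 0.994000
R(F) = exp(−0.00000395 × 8760) = 0.965990
R(G) = exp(−0.0000321 × 8760) = 0.754880
Parallel (C and D): 1 − (1 − 0.968023)(1 − 0.908137) = 0.997062
Series (A, B, and [0.997062]): 0.732087 × 0.987984 × 0.997062 = 0.721165
Parallel (F and G): 1 − (1 − 0.965990)(1 − 0.754880) = 0.991663
Series (E and [0.991663]): 0.994000 × 0.991663 = 0.985713
Parallel ([0.721165] and [0.985713]): 1 − (1 − 0.721165)(1 − 0.985713) = 0.9960

0.9960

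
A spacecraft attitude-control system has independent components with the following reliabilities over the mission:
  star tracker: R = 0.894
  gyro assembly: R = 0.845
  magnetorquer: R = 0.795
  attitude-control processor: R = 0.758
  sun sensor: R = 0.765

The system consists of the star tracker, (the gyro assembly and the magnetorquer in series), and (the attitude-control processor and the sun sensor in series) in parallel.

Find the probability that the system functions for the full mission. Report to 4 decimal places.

Series (gyro assembly and magnetorquer): 0.845000 × 0.795000 = 0.671775
Series (attitude-control processor and sun sensor): 0.758000 × 0.765000 = 0.579870
Parallel (star tracker, [0.671775], and [0.579870]): 1 − (1 − 0.894000)(1 − 0.671775)(1 − 0.579870) = 0.9854

0.9854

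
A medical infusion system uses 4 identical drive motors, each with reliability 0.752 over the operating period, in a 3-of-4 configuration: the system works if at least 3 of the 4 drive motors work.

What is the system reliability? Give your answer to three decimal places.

R = Σ_{i=3}^{4} C(4,i) p^i (1−p)^{4−i} with p = 0.752
C(4,3)·0.752^3·0.248^1 = 0.42186
C(4,4)·0.752^4·0.248^0 = 0.31979
Sum = 0.742

0.742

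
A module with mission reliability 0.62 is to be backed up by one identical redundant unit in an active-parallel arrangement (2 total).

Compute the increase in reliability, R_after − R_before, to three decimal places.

0.236

R_before = 0.62
R_after = 1 − (1 − 0.62)^2 = 0.856
ΔR = 0.856 − 0.62 = 0.236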